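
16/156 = 4/39=0.10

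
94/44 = 2+3/22= 2.14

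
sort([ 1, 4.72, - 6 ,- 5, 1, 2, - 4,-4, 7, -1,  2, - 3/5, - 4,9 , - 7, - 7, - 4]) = [-7,  -  7,-6,-5, - 4, - 4,-4, - 4, - 1, - 3/5, 1, 1,2, 2, 4.72 , 7,9]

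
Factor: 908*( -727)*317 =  - 2^2*227^1*317^1 * 727^1 = - 209256772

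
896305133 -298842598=597462535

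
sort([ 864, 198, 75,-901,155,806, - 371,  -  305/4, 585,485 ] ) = [ - 901, - 371,-305/4, 75,155,  198, 485,585,806, 864] 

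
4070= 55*74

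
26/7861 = 26/7861 = 0.00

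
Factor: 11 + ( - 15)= -2^2 =- 4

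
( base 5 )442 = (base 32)3Q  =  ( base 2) 1111010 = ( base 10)122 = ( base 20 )62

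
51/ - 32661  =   - 1  +  10870/10887 = -0.00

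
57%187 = 57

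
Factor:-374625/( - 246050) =405/266  =  2^( - 1 )*3^4*5^1*7^ ( - 1)*19^ (-1) 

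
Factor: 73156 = 2^2*18289^1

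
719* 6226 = 4476494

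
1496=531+965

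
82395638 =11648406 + 70747232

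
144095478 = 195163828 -51068350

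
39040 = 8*4880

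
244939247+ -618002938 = -373063691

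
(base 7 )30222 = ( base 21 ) gc9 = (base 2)1110010010101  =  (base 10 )7317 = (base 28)999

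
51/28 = 51/28=1.82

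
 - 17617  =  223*(  -  79) 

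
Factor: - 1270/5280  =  -127/528 =-  2^(  -  4) * 3^(-1 )*11^( - 1) *127^1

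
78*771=60138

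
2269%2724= 2269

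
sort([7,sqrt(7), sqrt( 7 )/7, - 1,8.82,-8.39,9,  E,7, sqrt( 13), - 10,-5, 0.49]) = [ - 10, - 8.39, - 5,-1 , sqrt( 7 ) /7,0.49, sqrt(7 ), E,sqrt (13), 7, 7, 8.82, 9]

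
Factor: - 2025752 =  - 2^3*181^1*1399^1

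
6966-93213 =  - 86247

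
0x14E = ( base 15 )174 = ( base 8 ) 516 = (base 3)110101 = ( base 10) 334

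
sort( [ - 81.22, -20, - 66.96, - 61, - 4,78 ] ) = [ - 81.22, - 66.96 , - 61,-20, - 4,78 ] 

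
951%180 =51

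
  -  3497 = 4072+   -  7569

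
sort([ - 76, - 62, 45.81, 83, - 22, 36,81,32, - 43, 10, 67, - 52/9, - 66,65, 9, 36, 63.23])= [- 76, - 66, - 62, - 43 , - 22,- 52/9,  9,10, 32,36, 36 , 45.81,63.23, 65, 67,81,  83 ]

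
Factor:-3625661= - 13^1*151^1*1847^1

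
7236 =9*804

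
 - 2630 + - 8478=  - 11108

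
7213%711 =103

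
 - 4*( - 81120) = 324480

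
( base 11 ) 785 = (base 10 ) 940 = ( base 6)4204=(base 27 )17M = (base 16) 3AC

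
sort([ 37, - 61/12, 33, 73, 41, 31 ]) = [ - 61/12 , 31,33,  37 , 41,73] 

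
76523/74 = 1034  +  7/74 = 1034.09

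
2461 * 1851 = 4555311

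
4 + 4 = 8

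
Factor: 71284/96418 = 502/679 = 2^1*7^ (-1 )*97^(-1 ) *251^1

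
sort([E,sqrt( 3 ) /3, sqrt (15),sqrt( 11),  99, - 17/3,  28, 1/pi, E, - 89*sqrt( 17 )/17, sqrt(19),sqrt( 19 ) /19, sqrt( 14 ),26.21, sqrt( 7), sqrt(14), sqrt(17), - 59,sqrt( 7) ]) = [ - 59, - 89*sqrt(17) /17,- 17/3,  sqrt(19)/19,1/pi, sqrt(3 )/3,sqrt( 7 ), sqrt( 7)  ,  E,  E,sqrt(11) , sqrt( 14 ),sqrt(14),sqrt( 15 ), sqrt(17),sqrt(19),  26.21,28, 99 ]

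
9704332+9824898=19529230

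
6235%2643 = 949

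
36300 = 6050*6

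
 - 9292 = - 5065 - 4227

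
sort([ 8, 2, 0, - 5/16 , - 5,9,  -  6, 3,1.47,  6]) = [-6,-5, - 5/16 , 0, 1.47,2, 3, 6, 8, 9 ] 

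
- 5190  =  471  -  5661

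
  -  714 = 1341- 2055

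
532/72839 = 532/72839 = 0.01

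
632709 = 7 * 90387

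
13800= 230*60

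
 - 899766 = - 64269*14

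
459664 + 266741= 726405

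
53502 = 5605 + 47897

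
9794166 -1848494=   7945672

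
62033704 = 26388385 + 35645319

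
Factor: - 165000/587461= -2^3 * 3^1*5^4*7^( - 2)*11^1* 19^( - 1) * 631^( - 1) 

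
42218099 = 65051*649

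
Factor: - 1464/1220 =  - 6/5 = - 2^1*3^1*5^( - 1)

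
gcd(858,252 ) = 6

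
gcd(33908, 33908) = 33908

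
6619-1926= 4693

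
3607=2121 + 1486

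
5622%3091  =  2531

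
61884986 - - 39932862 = 101817848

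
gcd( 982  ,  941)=1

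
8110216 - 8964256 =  - 854040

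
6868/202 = 34 = 34.00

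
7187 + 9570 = 16757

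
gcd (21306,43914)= 6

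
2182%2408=2182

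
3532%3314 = 218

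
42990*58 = 2493420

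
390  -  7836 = -7446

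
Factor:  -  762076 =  -2^2* 7^1 *17^1*1601^1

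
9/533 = 9/533 = 0.02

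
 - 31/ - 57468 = 31/57468 = 0.00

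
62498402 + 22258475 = 84756877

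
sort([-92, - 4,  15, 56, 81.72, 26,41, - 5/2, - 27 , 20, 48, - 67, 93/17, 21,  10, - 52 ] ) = [  -  92,  -  67, - 52, - 27, - 4,- 5/2, 93/17,10, 15, 20, 21, 26, 41,48,56, 81.72 ] 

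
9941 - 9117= 824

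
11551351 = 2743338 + 8808013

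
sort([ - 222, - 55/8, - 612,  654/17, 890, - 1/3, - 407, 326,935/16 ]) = [ - 612, - 407, - 222, - 55/8,  -  1/3, 654/17,  935/16 , 326,  890]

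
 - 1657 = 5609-7266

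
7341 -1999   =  5342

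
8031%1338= 3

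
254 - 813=-559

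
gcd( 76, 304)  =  76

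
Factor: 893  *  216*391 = 2^3  *3^3*17^1*19^1*23^1*47^1  =  75419208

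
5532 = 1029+4503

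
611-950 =-339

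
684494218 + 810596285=1495090503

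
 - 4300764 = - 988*4353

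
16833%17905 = 16833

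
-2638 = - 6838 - -4200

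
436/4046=218/2023 = 0.11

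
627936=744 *844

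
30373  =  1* 30373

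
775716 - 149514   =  626202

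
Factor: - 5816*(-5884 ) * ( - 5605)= - 2^5*5^1*19^1 * 59^1*727^1 * 1471^1 = -191810633120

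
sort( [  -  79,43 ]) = [ - 79, 43 ]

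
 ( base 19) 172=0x1f0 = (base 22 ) 10C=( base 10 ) 496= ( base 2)111110000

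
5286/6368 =2643/3184 = 0.83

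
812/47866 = 58/3419 = 0.02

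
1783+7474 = 9257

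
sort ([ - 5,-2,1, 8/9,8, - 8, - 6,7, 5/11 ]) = [ - 8, - 6, -5, - 2,  5/11,  8/9 , 1, 7, 8 ]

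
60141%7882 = 4967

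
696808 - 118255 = 578553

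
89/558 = 89/558 =0.16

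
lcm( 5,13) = 65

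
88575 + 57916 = 146491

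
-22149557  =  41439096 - 63588653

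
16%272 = 16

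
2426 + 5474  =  7900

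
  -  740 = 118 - 858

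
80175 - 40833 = 39342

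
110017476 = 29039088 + 80978388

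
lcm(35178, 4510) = 175890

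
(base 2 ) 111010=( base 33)1p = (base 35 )1n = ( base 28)22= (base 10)58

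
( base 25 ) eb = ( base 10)361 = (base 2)101101001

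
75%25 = 0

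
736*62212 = 45788032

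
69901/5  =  13980+1/5 = 13980.20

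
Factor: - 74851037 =-37^1*2023001^1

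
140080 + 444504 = 584584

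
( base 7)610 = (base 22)DF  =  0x12d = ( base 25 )C1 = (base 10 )301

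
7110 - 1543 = 5567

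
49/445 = 49/445  =  0.11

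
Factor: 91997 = 91997^1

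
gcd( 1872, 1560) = 312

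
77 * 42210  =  3250170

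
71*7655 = 543505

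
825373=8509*97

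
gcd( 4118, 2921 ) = 1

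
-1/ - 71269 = 1/71269 = 0.00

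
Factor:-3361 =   -  3361^1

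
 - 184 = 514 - 698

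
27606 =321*86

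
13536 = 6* 2256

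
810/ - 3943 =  - 1+3133/3943 = - 0.21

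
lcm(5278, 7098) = 205842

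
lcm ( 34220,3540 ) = 102660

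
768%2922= 768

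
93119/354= 93119/354  =  263.05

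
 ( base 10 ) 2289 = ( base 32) 27h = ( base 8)4361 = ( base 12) 13A9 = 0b100011110001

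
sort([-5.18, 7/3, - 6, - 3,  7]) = [-6, -5.18,-3,7/3 , 7 ]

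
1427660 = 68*20995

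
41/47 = 41/47= 0.87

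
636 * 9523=6056628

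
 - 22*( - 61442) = 1351724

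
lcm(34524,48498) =2036916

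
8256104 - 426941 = 7829163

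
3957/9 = 1319/3 = 439.67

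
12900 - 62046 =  - 49146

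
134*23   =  3082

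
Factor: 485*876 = 424860 = 2^2*3^1*5^1*73^1*97^1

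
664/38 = 332/19 = 17.47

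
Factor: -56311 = - 56311^1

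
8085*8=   64680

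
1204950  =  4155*290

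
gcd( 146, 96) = 2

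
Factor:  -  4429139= - 11^1*13^1*47^1*659^1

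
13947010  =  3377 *4130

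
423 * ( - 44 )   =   - 18612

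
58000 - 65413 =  - 7413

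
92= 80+12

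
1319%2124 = 1319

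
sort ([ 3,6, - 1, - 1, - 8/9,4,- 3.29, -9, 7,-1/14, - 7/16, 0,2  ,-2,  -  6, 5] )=[-9, -6, - 3.29,-2 , - 1 ,-1, - 8/9,-7/16, - 1/14,0 , 2,  3,4,5,6 , 7]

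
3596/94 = 38 + 12/47 = 38.26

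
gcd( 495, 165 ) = 165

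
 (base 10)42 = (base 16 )2a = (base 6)110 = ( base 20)22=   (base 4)222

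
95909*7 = 671363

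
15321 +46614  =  61935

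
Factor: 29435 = 5^1*7^1*29^2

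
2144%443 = 372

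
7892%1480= 492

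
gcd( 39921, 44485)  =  7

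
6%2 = 0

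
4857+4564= 9421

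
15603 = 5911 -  - 9692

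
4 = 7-3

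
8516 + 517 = 9033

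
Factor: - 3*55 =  -3^1*5^1 * 11^1 = - 165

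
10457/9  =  1161 + 8/9=1161.89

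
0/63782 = 0  =  0.00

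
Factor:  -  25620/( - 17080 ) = 2^( - 1)*3^1 = 3/2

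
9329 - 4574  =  4755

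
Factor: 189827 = 11^1*17257^1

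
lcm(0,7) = 0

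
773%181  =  49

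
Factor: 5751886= 2^1*7^1* 23^1*17863^1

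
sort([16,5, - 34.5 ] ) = [ - 34.5,5, 16 ]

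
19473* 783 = 15247359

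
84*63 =5292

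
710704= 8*88838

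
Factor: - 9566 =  - 2^1*4783^1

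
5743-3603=2140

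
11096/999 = 11096/999 = 11.11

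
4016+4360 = 8376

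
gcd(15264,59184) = 144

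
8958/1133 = 7 + 1027/1133 = 7.91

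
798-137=661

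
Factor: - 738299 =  - 181^1*4079^1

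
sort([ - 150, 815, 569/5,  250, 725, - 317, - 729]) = [  -  729,-317, - 150 , 569/5 , 250 , 725,815 ] 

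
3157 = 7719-4562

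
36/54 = 2/3 = 0.67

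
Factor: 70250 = 2^1*5^3*281^1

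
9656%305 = 201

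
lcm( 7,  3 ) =21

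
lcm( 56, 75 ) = 4200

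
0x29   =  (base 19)23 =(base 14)2d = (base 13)32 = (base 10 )41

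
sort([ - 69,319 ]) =[ - 69, 319]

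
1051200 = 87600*12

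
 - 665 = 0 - 665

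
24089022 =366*65817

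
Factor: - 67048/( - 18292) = 2^1*17^1*29^1*269^(- 1 )  =  986/269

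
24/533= 24/533 = 0.05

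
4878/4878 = 1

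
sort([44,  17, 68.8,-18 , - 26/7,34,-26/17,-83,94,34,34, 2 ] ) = [ - 83,-18  , - 26/7, - 26/17,2,  17,34,34,  34,44, 68.8, 94] 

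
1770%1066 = 704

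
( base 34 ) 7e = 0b11111100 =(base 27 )99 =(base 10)252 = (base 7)510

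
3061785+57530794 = 60592579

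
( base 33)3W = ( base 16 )83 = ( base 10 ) 131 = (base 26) 51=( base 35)3q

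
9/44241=3/14747 = 0.00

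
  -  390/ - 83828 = 195/41914 = 0.00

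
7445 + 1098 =8543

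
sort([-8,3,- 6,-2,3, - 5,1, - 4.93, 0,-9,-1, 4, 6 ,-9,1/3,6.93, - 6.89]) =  [-9,-9, - 8, - 6.89, -6, - 5, - 4.93, - 2,-1,0, 1/3,1,3, 3,  4, 6,6.93]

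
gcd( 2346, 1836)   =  102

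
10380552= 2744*3783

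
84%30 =24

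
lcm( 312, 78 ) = 312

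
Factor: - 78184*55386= -4330299024 = - 2^4 *3^2*17^1*29^1 * 181^1 * 337^1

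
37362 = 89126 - 51764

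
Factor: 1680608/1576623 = 2^5*3^( - 1) *29^1*1811^1 * 525541^( - 1)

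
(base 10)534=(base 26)KE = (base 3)201210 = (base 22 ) 126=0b1000010110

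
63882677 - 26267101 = 37615576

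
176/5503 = 176/5503 = 0.03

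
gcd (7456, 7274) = 2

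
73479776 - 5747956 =67731820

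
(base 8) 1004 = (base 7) 1335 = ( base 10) 516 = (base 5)4031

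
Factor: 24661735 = 5^1 * 7^1*149^1 *4729^1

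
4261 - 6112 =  - 1851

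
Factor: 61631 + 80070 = 141701 = 7^1* 31^1*653^1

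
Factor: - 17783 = - 17783^1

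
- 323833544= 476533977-800367521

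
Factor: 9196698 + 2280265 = 11476963=11476963^1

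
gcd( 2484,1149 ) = 3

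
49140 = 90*546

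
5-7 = -2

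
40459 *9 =364131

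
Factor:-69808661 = - 13^2*413069^1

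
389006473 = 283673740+105332733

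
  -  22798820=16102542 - 38901362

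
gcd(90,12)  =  6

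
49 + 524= 573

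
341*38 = 12958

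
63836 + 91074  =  154910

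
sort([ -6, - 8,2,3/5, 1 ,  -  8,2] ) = [ - 8 ,-8,-6,3/5, 1, 2,2 ] 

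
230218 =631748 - 401530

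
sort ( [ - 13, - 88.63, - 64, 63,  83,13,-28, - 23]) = [ - 88.63, - 64, - 28,  -  23,  -  13, 13, 63, 83]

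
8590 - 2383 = 6207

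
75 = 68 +7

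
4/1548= 1/387  =  0.00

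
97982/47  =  97982/47=2084.72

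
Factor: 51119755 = 5^1*37^1*276323^1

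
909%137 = 87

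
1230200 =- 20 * ( - 61510) 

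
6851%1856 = 1283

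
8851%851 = 341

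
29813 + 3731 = 33544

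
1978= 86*23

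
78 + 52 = 130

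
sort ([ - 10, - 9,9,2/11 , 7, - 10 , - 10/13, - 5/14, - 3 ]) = [ - 10, - 10 , - 9, - 3, - 10/13, - 5/14, 2/11,7, 9 ]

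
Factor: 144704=2^6*7^1 * 17^1*19^1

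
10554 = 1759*6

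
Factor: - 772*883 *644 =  - 2^4*7^1  *  23^1*193^1*883^1 = - 438999344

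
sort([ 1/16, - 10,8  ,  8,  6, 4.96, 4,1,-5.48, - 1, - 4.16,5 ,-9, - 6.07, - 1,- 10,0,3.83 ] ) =[ -10,-10, - 9, - 6.07, - 5.48, - 4.16,-1, - 1,0, 1/16,1, 3.83, 4, 4.96,5,6,8,8]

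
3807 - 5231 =- 1424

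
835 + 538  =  1373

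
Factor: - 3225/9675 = -3^( - 1 )=-1/3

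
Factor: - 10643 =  - 29^1 *367^1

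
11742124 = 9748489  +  1993635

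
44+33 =77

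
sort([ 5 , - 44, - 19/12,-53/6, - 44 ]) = [ - 44, - 44, - 53/6, - 19/12, 5]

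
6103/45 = 135 + 28/45 = 135.62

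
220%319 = 220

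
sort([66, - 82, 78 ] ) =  [ - 82,  66,78]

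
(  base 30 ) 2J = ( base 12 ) 67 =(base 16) 4f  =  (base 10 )79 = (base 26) 31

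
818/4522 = 409/2261 =0.18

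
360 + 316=676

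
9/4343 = 9/4343= 0.00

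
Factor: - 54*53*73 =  - 2^1*3^3*53^1*73^1 = - 208926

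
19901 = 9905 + 9996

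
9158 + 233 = 9391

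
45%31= 14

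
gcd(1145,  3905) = 5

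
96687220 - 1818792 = 94868428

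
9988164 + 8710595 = 18698759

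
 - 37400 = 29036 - 66436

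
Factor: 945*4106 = 2^1*3^3*5^1*7^1*2053^1 = 3880170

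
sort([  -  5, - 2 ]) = [ - 5, - 2 ]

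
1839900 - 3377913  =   - 1538013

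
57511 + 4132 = 61643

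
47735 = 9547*5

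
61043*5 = 305215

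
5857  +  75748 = 81605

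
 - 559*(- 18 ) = 10062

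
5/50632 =5/50632 = 0.00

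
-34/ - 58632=17/29316 = 0.00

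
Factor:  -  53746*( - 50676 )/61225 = 2^3*3^1*5^ ( - 2)*7^1*11^1* 31^( - 1 )*41^1*79^(-1)*103^1*349^1 = 2723632296/61225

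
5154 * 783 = 4035582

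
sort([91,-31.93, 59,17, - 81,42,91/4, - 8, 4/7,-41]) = [ -81, - 41, - 31.93 , - 8,4/7,17,91/4, 42, 59,91 ] 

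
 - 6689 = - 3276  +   - 3413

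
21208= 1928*11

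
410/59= 410/59 =6.95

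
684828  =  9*76092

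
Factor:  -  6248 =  - 2^3 * 11^1*71^1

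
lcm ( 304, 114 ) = 912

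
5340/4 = 1335 = 1335.00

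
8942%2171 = 258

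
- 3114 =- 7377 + 4263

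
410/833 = 410/833 = 0.49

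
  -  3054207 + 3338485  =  284278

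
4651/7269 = 4651/7269 = 0.64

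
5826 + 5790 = 11616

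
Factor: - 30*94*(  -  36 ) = 2^4*3^3*5^1*47^1 = 101520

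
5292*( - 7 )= -37044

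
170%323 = 170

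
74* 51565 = 3815810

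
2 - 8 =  - 6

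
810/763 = 810/763 = 1.06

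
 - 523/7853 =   -  523/7853=- 0.07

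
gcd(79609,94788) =1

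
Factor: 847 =7^1*11^2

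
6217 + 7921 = 14138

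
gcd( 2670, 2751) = 3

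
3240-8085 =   -  4845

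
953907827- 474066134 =479841693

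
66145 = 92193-26048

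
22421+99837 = 122258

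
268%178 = 90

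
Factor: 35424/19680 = 3^2*5^ ( - 1) = 9/5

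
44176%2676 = 1360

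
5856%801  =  249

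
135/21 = 6 + 3/7 = 6.43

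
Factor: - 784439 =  - 97^1 * 8087^1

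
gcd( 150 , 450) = 150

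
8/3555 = 8/3555= 0.00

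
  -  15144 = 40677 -55821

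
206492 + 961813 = 1168305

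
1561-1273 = 288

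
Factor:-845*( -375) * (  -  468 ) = -148297500 =- 2^2*3^3*5^4*13^3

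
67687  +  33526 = 101213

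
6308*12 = 75696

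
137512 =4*34378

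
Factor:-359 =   -  359^1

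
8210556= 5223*1572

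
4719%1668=1383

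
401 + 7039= 7440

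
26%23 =3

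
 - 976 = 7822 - 8798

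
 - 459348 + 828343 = 368995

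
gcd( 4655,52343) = 1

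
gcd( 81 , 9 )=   9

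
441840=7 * 63120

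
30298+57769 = 88067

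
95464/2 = 47732  =  47732.00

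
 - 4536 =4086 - 8622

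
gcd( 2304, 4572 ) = 36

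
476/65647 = 476/65647 = 0.01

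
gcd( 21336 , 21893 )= 1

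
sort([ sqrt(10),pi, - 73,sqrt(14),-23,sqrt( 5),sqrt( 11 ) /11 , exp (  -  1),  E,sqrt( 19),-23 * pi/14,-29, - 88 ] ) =[- 88, - 73, - 29,  -  23,-23* pi/14,sqrt( 11 )/11,exp( -1), sqrt ( 5),E, pi,sqrt( 10),sqrt( 14),sqrt(19)] 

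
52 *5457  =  283764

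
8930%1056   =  482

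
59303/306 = 59303/306 = 193.80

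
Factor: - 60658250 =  - 2^1*5^3*242633^1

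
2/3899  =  2/3899 =0.00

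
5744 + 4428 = 10172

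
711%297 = 117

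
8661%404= 177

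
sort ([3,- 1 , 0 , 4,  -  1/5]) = [  -  1,-1/5, 0 , 3,4]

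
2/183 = 2/183 =0.01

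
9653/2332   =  9653/2332 = 4.14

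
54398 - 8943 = 45455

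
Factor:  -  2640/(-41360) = 3/47=3^1 * 47^( - 1 ) 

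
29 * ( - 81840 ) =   -  2373360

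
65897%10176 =4841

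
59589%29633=323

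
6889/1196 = 5 + 909/1196 = 5.76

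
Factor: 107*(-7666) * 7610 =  - 6242193820 = - 2^2 *5^1*107^1*761^1*3833^1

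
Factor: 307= 307^1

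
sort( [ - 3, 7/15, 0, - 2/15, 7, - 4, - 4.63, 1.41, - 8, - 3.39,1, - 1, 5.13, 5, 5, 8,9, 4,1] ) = [- 8, - 4.63, - 4, - 3.39, - 3, - 1, - 2/15,0,7/15 , 1,1,1.41 , 4, 5,  5,5.13 , 7,8, 9 ] 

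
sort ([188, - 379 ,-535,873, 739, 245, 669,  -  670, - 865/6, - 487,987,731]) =[ - 670, - 535, - 487, - 379,- 865/6, 188,245,669,731,739, 873,  987]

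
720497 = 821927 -101430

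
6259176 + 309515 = 6568691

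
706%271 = 164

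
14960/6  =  2493+1/3 = 2493.33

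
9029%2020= 949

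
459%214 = 31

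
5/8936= 5/8936= 0.00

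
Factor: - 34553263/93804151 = -7^(  -  1)*47^( - 1) * 285119^ ( - 1)*34553263^1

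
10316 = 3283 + 7033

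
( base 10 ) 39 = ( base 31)18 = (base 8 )47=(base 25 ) 1E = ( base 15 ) 29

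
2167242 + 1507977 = 3675219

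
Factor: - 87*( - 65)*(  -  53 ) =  - 299715 = - 3^1 * 5^1*13^1*29^1*53^1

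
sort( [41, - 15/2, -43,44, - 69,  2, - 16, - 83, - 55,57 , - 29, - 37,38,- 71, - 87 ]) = [ - 87,-83 , - 71, - 69, - 55, - 43 , - 37, - 29 , - 16, - 15/2, 2,38,41,44,57]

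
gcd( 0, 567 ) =567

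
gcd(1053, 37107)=9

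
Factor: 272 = 2^4*17^1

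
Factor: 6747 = 3^1*13^1*173^1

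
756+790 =1546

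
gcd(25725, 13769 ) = 49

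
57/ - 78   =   - 1 + 7/26=- 0.73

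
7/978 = 7/978 = 0.01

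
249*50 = 12450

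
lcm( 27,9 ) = 27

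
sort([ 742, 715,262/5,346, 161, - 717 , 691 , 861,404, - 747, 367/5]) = [ - 747, - 717, 262/5, 367/5,161, 346, 404,691,  715 , 742,  861]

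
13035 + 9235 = 22270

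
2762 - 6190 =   -  3428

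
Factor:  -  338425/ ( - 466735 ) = 5^1*17^(  -  3)* 19^( - 1) * 13537^1 = 67685/93347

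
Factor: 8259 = 3^1*2753^1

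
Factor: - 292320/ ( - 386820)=232/307=2^3*29^1 * 307^(  -  1 )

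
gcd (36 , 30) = 6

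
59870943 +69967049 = 129837992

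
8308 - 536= 7772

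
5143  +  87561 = 92704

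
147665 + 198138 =345803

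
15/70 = 3/14 = 0.21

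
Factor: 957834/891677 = 2^1* 3^2*127^1 * 419^1*891677^( - 1)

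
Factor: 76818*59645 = 4581809610= 2^1*3^1*5^1*7^1*31^1*59^1*79^1*151^1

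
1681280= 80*21016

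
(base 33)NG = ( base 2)1100000111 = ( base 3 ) 1001201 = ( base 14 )3d5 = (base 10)775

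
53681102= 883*60794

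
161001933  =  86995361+74006572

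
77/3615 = 77/3615 = 0.02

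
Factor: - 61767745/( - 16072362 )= 2^(- 1)*3^( - 2)*5^1*13^1*67^( - 1)*359^1*2647^1*13327^ ( - 1)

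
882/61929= 14/983 = 0.01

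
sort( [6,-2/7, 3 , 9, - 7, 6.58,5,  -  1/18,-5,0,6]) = [-7, - 5,  -  2/7, - 1/18,0,3,5,6,6,6.58,9]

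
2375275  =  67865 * 35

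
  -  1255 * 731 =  - 917405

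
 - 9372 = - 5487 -3885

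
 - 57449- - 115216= 57767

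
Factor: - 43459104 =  -2^5*3^1*13^1*97^1*359^1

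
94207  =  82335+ 11872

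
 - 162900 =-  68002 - 94898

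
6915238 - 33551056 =-26635818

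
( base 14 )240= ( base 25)hn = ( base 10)448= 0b111000000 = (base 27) gg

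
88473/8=11059 + 1/8 = 11059.12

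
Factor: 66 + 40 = 2^1*53^1 = 106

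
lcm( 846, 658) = 5922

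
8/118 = 4/59 = 0.07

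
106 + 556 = 662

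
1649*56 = 92344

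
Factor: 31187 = 13^1*2399^1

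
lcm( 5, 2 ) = 10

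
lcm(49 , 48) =2352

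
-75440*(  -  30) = 2263200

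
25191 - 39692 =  - 14501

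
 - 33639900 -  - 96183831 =62543931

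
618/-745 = -1 + 127/745 = -0.83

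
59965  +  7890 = 67855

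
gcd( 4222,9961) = 1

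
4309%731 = 654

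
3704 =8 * 463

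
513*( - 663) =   -  340119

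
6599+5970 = 12569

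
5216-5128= 88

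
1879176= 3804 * 494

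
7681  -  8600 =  - 919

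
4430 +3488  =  7918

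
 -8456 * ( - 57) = 481992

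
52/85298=26/42649 = 0.00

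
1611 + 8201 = 9812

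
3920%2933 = 987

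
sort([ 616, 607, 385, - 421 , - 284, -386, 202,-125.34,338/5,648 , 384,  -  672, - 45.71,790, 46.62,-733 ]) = [  -  733,  -  672,  -  421 , - 386, - 284,-125.34, - 45.71,46.62, 338/5, 202,  384, 385, 607, 616,648 , 790] 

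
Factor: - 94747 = -94747^1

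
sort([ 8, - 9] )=[ - 9, 8]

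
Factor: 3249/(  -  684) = - 2^( - 2) * 19^1  =  - 19/4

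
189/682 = 189/682 = 0.28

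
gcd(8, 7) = 1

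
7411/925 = 8  +  11/925=8.01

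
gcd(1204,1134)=14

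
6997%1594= 621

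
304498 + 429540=734038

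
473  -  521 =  - 48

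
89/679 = 89/679 = 0.13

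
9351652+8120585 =17472237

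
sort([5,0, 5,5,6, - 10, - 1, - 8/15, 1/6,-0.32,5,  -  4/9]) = [ - 10, - 1, - 8/15,- 4/9, - 0.32,  0, 1/6 , 5,5, 5, 5, 6 ]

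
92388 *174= 16075512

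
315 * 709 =223335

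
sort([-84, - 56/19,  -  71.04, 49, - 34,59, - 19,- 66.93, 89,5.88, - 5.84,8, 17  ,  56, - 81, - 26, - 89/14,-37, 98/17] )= [ - 84, - 81, - 71.04, - 66.93 , - 37, - 34, - 26, - 19,  -  89/14,  -  5.84,  -  56/19,98/17,  5.88, 8, 17  ,  49,56, 59  ,  89 ]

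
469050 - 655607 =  - 186557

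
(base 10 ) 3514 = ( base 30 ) 3R4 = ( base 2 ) 110110111010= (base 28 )4de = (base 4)312322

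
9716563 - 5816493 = 3900070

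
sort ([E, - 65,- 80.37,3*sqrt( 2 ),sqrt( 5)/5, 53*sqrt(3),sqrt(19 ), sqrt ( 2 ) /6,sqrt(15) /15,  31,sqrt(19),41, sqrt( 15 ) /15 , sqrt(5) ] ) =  [-80.37, - 65, sqrt(2)/6,sqrt( 15) /15,sqrt( 15 ) /15,sqrt(5) /5 , sqrt(5) , E,3*sqrt ( 2 ), sqrt(19),sqrt (19),31, 41,53*sqrt(3) ] 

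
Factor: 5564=2^2*13^1 * 107^1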